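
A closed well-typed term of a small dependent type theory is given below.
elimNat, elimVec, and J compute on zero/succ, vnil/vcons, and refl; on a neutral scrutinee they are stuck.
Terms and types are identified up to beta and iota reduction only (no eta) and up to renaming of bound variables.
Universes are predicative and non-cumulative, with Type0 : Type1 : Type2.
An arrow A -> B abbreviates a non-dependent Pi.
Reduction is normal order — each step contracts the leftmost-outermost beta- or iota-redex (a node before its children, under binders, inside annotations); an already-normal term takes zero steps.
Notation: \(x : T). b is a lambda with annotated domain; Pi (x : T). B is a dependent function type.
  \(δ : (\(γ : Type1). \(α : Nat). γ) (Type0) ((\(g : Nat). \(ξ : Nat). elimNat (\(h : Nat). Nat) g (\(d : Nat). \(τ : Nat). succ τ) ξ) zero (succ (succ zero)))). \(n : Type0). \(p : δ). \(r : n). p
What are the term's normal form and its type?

normal form:
  \(δ : Type0). \(γ : Type0). \(α : δ). \(g : γ). α
inferred type:
  Pi (δ : Type0). Pi (γ : Type0). δ -> γ -> δ
observation: the term reaches its normal form after 2 normal-order steps.


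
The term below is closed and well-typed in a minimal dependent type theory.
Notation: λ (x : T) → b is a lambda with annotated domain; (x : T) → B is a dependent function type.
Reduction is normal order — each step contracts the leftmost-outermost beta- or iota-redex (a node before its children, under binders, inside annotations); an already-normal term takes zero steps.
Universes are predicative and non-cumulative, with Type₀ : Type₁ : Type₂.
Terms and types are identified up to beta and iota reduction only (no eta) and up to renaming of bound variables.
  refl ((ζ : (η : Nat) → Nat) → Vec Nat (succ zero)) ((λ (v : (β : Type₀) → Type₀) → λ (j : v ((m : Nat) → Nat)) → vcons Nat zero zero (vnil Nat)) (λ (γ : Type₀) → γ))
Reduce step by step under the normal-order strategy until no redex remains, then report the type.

normal-order reduction:
  refl ((ζ : (η : Nat) → Nat) → Vec Nat (succ zero)) ((λ (v : (β : Type₀) → Type₀) → λ (j : v ((m : Nat) → Nat)) → vcons Nat zero zero (vnil Nat)) (λ (γ : Type₀) → γ))
  ~> refl ((ζ : (η : Nat) → Nat) → Vec Nat (succ zero)) (λ (v : (λ (β : Type₀) → β) ((j : Nat) → Nat)) → vcons Nat zero zero (vnil Nat))
  ~> refl ((ζ : (η : Nat) → Nat) → Vec Nat (succ zero)) (λ (v : (β : Nat) → Nat) → vcons Nat zero zero (vnil Nat))
type:
  Eq ((ζ : (η : Nat) → Nat) → Vec Nat (succ zero)) (λ (v : (β : Nat) → Nat) → vcons Nat zero zero (vnil Nat)) (λ (j : (m : Nat) → Nat) → vcons Nat zero zero (vnil Nat))


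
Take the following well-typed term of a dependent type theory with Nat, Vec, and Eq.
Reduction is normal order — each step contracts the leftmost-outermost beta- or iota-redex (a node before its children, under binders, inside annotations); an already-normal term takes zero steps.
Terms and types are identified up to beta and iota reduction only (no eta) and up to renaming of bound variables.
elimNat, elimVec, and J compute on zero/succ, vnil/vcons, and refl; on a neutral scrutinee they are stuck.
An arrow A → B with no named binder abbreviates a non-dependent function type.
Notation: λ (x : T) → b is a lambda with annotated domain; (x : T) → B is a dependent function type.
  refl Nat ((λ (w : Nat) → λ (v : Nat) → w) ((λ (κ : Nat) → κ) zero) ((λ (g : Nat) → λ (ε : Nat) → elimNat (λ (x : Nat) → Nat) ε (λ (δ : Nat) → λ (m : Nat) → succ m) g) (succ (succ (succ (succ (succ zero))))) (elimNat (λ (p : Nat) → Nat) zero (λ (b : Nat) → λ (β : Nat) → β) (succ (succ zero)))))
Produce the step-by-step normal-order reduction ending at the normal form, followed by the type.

reduction (normal order):
  refl Nat ((λ (w : Nat) → λ (v : Nat) → w) ((λ (κ : Nat) → κ) zero) ((λ (g : Nat) → λ (ε : Nat) → elimNat (λ (x : Nat) → Nat) ε (λ (δ : Nat) → λ (m : Nat) → succ m) g) (succ (succ (succ (succ (succ zero))))) (elimNat (λ (p : Nat) → Nat) zero (λ (b : Nat) → λ (β : Nat) → β) (succ (succ zero)))))
  ~> refl Nat ((λ (w : Nat) → (λ (v : Nat) → v) zero) ((λ (κ : Nat) → λ (g : Nat) → elimNat (λ (ε : Nat) → Nat) g (λ (x : Nat) → λ (δ : Nat) → succ δ) κ) (succ (succ (succ (succ (succ zero))))) (elimNat (λ (m : Nat) → Nat) zero (λ (p : Nat) → λ (b : Nat) → b) (succ (succ zero)))))
  ~> refl Nat ((λ (w : Nat) → w) zero)
  ~> refl Nat zero
inferred type:
  Eq Nat zero zero


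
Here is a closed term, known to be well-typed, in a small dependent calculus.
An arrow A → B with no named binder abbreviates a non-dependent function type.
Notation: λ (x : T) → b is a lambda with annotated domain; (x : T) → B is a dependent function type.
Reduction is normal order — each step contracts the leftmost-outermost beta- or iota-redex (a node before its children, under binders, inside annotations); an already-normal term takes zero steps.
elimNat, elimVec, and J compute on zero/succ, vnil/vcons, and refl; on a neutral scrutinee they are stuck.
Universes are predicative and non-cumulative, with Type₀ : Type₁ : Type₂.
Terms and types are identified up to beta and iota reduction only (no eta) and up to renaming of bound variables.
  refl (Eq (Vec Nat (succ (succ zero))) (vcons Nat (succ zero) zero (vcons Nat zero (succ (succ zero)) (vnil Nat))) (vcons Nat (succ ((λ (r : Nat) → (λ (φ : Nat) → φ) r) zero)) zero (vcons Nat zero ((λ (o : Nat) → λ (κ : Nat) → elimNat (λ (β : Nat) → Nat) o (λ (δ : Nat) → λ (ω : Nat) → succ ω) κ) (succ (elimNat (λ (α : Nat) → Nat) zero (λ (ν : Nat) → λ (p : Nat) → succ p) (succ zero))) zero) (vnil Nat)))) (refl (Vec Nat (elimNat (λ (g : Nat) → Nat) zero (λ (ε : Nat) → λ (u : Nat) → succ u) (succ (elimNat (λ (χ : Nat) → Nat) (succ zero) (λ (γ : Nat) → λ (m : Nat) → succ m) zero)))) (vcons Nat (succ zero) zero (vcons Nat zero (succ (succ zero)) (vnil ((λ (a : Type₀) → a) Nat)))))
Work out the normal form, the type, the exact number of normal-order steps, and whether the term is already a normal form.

normal form:
  refl (Eq (Vec Nat (succ (succ zero))) (vcons Nat (succ zero) zero (vcons Nat zero (succ (succ zero)) (vnil Nat))) (vcons Nat (succ zero) zero (vcons Nat zero (succ (succ zero)) (vnil Nat)))) (refl (Vec Nat (succ (succ zero))) (vcons Nat (succ zero) zero (vcons Nat zero (succ (succ zero)) (vnil Nat))))
the term's type:
  Eq (Eq (Vec Nat (succ (succ zero))) (vcons Nat (succ zero) zero (vcons Nat zero (succ (succ zero)) (vnil Nat))) (vcons Nat (succ zero) zero (vcons Nat zero (succ (succ zero)) (vnil Nat)))) (refl (Vec Nat (succ (succ zero))) (vcons Nat (succ zero) zero (vcons Nat zero (succ (succ zero)) (vnil Nat)))) (refl (Vec Nat (succ (succ zero))) (vcons Nat (succ zero) zero (vcons Nat zero (succ (succ zero)) (vnil Nat))))
steps to reach normal form (normal order): 18
already normal: no
first contracted redex: a beta-redex


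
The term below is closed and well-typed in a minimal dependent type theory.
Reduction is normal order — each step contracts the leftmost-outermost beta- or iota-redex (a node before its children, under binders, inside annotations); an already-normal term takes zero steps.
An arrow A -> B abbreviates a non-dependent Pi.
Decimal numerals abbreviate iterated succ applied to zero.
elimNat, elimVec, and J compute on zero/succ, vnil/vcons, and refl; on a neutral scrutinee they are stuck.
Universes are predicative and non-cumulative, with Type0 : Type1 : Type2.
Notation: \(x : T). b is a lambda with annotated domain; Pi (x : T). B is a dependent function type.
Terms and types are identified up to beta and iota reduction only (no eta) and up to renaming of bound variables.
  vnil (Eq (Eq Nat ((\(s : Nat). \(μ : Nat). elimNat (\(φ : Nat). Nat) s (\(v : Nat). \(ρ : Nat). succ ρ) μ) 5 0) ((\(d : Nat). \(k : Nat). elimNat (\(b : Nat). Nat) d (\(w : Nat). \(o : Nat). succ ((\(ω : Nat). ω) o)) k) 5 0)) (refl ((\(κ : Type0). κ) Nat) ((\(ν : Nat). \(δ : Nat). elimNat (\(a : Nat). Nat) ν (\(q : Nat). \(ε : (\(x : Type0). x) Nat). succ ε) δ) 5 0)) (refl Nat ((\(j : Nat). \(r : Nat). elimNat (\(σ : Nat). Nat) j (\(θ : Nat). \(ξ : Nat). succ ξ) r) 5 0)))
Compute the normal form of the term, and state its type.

reduced normal form:
  vnil (Eq (Eq Nat 5 5) (refl Nat 5) (refl Nat 5))
type:
  Vec (Eq (Eq Nat 5 5) (refl Nat 5) (refl Nat 5)) 0


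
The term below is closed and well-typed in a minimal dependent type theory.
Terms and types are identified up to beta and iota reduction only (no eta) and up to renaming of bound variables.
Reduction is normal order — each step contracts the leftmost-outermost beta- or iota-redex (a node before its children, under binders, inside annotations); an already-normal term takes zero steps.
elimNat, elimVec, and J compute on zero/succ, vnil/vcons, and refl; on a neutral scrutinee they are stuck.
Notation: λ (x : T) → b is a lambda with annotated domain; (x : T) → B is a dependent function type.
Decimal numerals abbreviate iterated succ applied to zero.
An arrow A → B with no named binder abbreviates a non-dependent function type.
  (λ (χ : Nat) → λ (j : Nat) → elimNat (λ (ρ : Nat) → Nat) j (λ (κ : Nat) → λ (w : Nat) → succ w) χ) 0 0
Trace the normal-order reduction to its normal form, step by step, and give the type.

normal-order reduction:
  (λ (χ : Nat) → λ (j : Nat) → elimNat (λ (ρ : Nat) → Nat) j (λ (κ : Nat) → λ (w : Nat) → succ w) χ) 0 0
  ~> (λ (χ : Nat) → elimNat (λ (j : Nat) → Nat) χ (λ (ρ : Nat) → λ (κ : Nat) → succ κ) 0) 0
  ~> elimNat (λ (χ : Nat) → Nat) 0 (λ (j : Nat) → λ (ρ : Nat) → succ ρ) 0
  ~> 0
the term's type:
  Nat


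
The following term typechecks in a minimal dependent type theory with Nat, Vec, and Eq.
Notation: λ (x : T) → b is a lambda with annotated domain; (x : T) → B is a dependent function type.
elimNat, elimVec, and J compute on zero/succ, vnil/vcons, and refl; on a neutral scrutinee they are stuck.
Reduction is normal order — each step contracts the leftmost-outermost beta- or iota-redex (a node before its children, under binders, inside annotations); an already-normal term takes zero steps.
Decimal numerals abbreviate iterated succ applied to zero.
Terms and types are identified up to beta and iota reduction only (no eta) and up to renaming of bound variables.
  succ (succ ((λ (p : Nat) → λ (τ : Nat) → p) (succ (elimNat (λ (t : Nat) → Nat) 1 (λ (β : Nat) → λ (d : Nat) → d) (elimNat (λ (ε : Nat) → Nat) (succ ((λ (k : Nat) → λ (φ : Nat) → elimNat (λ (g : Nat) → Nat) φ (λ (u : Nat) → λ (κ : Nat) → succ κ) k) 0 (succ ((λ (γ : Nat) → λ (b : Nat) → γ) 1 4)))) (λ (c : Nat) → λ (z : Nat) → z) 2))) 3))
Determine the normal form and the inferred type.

resulting normal form:
  4
type:
  Nat


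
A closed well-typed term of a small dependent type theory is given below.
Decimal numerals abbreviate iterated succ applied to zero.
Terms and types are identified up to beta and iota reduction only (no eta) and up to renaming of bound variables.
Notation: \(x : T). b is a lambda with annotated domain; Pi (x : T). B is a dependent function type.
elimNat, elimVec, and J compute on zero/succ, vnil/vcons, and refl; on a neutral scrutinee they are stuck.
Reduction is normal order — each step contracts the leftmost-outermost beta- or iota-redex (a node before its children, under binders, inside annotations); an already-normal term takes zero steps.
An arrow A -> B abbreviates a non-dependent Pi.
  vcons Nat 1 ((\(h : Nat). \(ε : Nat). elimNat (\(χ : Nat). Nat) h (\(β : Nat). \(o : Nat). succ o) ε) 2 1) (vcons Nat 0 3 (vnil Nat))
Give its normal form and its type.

resulting normal form:
  vcons Nat 1 3 (vcons Nat 0 3 (vnil Nat))
the term's type:
  Vec Nat 2


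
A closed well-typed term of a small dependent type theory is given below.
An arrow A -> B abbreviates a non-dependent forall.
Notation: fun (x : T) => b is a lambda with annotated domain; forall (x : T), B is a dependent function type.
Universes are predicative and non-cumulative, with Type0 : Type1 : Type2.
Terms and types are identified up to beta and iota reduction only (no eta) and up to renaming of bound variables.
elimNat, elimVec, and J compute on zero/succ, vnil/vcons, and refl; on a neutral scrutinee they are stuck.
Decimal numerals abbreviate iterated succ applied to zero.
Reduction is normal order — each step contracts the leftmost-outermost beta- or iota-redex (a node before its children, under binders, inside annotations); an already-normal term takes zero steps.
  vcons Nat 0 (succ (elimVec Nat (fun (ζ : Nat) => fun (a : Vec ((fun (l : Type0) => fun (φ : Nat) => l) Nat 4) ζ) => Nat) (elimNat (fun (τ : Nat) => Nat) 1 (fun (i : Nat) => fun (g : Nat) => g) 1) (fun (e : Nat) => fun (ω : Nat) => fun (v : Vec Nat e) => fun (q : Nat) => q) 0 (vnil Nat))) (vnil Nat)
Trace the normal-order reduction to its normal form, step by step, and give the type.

reduction (normal order):
  vcons Nat 0 (succ (elimVec Nat (fun (ζ : Nat) => fun (a : Vec ((fun (l : Type0) => fun (φ : Nat) => l) Nat 4) ζ) => Nat) (elimNat (fun (τ : Nat) => Nat) 1 (fun (i : Nat) => fun (g : Nat) => g) 1) (fun (e : Nat) => fun (ω : Nat) => fun (v : Vec Nat e) => fun (q : Nat) => q) 0 (vnil Nat))) (vnil Nat)
  ~> vcons Nat 0 (succ (elimNat (fun (ζ : Nat) => Nat) 1 (fun (a : Nat) => fun (l : Nat) => l) 1)) (vnil Nat)
  ~> vcons Nat 0 (succ ((fun (ζ : Nat) => fun (a : Nat) => a) 0 (elimNat (fun (l : Nat) => Nat) 1 (fun (φ : Nat) => fun (τ : Nat) => τ) 0))) (vnil Nat)
  ~> vcons Nat 0 (succ ((fun (ζ : Nat) => ζ) (elimNat (fun (a : Nat) => Nat) 1 (fun (l : Nat) => fun (φ : Nat) => φ) 0))) (vnil Nat)
  ~> vcons Nat 0 (succ (elimNat (fun (ζ : Nat) => Nat) 1 (fun (a : Nat) => fun (l : Nat) => l) 0)) (vnil Nat)
  ~> vcons Nat 0 2 (vnil Nat)
type:
  Vec Nat 1


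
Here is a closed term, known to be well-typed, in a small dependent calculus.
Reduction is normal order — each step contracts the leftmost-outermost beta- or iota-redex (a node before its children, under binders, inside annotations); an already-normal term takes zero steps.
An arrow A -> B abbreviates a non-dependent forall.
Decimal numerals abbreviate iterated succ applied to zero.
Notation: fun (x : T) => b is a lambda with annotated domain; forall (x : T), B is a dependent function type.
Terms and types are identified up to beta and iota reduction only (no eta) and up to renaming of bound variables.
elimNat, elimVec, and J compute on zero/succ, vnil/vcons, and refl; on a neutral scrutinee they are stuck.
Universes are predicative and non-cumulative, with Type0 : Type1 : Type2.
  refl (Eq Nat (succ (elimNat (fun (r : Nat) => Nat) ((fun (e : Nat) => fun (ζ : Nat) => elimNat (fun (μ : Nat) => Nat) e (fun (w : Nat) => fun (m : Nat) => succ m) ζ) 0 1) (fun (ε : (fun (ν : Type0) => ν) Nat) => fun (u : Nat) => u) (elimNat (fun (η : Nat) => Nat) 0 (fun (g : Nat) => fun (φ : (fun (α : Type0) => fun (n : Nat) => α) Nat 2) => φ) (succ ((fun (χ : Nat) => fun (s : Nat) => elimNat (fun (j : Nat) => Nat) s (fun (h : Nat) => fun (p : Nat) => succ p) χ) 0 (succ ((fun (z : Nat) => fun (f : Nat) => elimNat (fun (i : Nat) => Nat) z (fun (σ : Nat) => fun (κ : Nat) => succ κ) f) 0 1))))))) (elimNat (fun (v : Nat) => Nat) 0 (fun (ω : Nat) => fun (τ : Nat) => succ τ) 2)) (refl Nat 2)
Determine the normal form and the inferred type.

reduced normal form:
  refl (Eq Nat 2 2) (refl Nat 2)
type:
  Eq (Eq Nat 2 2) (refl Nat 2) (refl Nat 2)
observation: the first redex contracted is a beta-redex; the normal form is reached in 36 normal-order steps.


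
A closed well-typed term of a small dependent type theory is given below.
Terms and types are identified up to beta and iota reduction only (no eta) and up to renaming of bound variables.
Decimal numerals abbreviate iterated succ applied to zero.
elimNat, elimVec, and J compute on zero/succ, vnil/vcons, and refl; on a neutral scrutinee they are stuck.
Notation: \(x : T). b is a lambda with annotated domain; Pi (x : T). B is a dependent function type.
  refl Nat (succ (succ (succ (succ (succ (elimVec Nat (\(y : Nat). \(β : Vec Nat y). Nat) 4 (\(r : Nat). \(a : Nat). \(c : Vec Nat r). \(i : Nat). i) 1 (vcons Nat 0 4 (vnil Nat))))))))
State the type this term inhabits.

type:
  Eq Nat 9 9


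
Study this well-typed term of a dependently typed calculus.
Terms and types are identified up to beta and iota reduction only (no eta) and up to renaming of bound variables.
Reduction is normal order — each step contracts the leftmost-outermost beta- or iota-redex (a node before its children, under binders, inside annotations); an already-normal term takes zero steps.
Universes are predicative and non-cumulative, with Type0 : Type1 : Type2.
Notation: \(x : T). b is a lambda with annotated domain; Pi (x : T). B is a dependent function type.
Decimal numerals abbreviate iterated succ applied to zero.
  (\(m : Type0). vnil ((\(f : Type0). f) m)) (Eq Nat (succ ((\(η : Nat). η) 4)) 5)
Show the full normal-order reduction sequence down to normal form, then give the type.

reduction (normal order):
  (\(m : Type0). vnil ((\(f : Type0). f) m)) (Eq Nat (succ ((\(η : Nat). η) 4)) 5)
  ~> vnil ((\(m : Type0). m) (Eq Nat (succ ((\(f : Nat). f) 4)) 5))
  ~> vnil (Eq Nat (succ ((\(m : Nat). m) 4)) 5)
  ~> vnil (Eq Nat 5 5)
type:
  Vec (Eq Nat 5 5) 0


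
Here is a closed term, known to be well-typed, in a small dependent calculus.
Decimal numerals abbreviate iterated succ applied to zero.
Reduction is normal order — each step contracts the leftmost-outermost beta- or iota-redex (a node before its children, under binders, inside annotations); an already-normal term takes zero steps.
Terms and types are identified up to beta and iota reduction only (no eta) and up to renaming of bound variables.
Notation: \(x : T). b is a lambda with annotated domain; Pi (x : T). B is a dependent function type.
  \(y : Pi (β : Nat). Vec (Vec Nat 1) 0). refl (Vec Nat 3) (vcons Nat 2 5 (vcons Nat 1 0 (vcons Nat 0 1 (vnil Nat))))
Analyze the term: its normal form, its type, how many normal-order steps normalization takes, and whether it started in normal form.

resulting normal form:
  \(y : Pi (β : Nat). Vec (Vec Nat 1) 0). refl (Vec Nat 3) (vcons Nat 2 5 (vcons Nat 1 0 (vcons Nat 0 1 (vnil Nat))))
type:
  Pi (y : Pi (β : Nat). Vec (Vec Nat 1) 0). Eq (Vec Nat 3) (vcons Nat 2 5 (vcons Nat 1 0 (vcons Nat 0 1 (vnil Nat)))) (vcons Nat 2 5 (vcons Nat 1 0 (vcons Nat 0 1 (vnil Nat))))
steps to reach normal form (normal order): 0
term was already normal: yes


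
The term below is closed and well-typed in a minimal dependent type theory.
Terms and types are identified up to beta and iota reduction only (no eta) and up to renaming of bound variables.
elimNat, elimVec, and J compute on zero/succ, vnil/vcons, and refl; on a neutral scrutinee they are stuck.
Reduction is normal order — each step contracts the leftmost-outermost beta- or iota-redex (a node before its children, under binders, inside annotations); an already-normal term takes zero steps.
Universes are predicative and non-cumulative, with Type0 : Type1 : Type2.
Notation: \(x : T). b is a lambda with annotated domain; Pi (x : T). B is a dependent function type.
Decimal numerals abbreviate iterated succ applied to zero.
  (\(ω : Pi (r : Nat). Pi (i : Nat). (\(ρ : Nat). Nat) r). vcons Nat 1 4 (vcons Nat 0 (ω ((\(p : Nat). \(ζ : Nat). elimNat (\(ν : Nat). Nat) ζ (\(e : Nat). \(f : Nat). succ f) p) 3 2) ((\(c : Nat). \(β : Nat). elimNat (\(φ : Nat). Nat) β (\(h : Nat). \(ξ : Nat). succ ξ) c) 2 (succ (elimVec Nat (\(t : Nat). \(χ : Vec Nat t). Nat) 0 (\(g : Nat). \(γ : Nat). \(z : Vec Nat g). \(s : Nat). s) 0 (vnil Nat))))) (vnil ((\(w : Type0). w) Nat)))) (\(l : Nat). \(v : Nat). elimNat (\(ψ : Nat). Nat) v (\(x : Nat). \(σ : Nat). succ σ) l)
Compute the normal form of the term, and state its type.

resulting normal form:
  vcons Nat 1 4 (vcons Nat 0 8 (vnil Nat))
type:
  Vec Nat 2
observation: contracting a beta-redex first, the term normalizes in 42 steps.


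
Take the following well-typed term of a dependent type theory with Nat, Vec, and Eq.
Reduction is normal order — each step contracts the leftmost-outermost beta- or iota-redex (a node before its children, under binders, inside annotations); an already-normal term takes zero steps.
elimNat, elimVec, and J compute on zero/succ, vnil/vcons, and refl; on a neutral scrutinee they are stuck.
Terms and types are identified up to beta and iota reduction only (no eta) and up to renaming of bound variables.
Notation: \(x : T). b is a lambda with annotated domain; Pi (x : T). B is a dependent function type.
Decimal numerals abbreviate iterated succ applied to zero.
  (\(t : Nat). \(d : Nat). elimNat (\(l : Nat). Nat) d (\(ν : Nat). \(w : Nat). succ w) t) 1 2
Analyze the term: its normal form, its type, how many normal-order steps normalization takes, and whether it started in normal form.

normal form:
  3
the term's type:
  Nat
reduction steps (normal order): 6
term was already normal: no
first contracted redex: a beta-redex


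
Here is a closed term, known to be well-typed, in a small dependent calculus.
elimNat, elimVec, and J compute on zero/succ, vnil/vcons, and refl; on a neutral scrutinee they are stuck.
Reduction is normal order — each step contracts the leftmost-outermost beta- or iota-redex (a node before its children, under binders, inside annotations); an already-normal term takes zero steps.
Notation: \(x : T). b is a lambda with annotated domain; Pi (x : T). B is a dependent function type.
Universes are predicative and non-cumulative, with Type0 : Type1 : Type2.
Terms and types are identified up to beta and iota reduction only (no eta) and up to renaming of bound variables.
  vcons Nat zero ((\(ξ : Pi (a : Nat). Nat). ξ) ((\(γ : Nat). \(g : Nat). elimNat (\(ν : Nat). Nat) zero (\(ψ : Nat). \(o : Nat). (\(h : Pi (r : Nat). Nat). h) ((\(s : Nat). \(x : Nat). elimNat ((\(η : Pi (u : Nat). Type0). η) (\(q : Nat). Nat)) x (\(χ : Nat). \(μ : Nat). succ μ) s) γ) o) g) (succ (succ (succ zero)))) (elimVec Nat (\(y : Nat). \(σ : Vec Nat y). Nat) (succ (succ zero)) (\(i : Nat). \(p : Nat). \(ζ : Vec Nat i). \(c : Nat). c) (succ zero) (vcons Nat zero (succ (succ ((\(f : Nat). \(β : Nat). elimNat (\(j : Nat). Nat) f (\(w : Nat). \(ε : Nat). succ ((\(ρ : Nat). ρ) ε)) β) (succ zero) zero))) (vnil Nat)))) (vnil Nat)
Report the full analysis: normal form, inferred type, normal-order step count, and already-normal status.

reduced normal form:
  vcons Nat zero (succ (succ (succ (succ (succ (succ zero)))))) (vnil Nat)
the term's type:
  Vec Nat (succ zero)
normal-order step count: 29
already normal: no
first redex: a beta-redex


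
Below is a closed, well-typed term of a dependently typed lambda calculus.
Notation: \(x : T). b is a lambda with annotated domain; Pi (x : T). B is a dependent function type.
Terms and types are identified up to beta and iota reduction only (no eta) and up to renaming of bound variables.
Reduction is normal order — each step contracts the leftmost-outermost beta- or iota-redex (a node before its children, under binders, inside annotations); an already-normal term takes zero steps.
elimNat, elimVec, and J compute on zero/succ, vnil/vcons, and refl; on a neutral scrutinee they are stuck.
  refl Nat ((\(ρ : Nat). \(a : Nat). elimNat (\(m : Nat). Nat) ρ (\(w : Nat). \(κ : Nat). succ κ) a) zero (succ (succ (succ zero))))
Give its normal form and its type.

normal form:
  refl Nat (succ (succ (succ zero)))
type:
  Eq Nat (succ (succ (succ zero))) (succ (succ (succ zero)))
observation: normalization takes exactly 12 steps under the normal-order strategy.


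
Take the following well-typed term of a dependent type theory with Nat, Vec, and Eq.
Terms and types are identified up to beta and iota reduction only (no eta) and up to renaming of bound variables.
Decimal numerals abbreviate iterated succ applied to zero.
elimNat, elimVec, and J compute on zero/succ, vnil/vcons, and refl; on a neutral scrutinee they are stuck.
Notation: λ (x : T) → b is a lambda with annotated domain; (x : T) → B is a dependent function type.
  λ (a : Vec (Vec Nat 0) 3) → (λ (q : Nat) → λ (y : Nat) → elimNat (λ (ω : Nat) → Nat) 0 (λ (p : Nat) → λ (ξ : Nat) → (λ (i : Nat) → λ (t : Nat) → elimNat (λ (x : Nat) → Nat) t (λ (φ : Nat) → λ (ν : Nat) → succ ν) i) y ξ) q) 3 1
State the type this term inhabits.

the term's type:
  (a : Vec (Vec Nat 0) 3) → Nat


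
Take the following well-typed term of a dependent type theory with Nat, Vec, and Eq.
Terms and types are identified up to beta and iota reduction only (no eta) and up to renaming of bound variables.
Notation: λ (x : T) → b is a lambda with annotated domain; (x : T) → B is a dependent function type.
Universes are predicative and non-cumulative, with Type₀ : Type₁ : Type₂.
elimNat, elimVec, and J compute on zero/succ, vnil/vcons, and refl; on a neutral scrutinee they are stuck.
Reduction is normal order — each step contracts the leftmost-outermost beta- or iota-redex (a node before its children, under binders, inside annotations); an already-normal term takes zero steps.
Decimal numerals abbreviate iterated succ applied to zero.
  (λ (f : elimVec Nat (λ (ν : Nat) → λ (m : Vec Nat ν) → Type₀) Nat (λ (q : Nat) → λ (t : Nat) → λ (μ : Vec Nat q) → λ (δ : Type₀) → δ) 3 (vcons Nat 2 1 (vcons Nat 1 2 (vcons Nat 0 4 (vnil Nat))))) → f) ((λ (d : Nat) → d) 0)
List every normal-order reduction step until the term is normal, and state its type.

normal-order reduction:
  (λ (f : elimVec Nat (λ (ν : Nat) → λ (m : Vec Nat ν) → Type₀) Nat (λ (q : Nat) → λ (t : Nat) → λ (μ : Vec Nat q) → λ (δ : Type₀) → δ) 3 (vcons Nat 2 1 (vcons Nat 1 2 (vcons Nat 0 4 (vnil Nat))))) → f) ((λ (d : Nat) → d) 0)
  ~> (λ (f : Nat) → f) 0
  ~> 0
type:
  Nat


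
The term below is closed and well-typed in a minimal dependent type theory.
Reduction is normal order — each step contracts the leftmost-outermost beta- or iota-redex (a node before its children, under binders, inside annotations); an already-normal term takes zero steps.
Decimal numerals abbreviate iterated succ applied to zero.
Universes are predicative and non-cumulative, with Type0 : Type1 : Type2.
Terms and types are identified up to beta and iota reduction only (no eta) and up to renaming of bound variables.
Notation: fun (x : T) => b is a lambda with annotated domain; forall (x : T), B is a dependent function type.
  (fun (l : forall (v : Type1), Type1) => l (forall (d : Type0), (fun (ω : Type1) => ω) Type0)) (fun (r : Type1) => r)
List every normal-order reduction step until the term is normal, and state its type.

reduction (normal order):
  (fun (l : forall (v : Type1), Type1) => l (forall (d : Type0), (fun (ω : Type1) => ω) Type0)) (fun (r : Type1) => r)
  ~> (fun (l : Type1) => l) (forall (v : Type0), (fun (d : Type1) => d) Type0)
  ~> forall (l : Type0), (fun (v : Type1) => v) Type0
  ~> forall (l : Type0), Type0
the term's type:
  Type1


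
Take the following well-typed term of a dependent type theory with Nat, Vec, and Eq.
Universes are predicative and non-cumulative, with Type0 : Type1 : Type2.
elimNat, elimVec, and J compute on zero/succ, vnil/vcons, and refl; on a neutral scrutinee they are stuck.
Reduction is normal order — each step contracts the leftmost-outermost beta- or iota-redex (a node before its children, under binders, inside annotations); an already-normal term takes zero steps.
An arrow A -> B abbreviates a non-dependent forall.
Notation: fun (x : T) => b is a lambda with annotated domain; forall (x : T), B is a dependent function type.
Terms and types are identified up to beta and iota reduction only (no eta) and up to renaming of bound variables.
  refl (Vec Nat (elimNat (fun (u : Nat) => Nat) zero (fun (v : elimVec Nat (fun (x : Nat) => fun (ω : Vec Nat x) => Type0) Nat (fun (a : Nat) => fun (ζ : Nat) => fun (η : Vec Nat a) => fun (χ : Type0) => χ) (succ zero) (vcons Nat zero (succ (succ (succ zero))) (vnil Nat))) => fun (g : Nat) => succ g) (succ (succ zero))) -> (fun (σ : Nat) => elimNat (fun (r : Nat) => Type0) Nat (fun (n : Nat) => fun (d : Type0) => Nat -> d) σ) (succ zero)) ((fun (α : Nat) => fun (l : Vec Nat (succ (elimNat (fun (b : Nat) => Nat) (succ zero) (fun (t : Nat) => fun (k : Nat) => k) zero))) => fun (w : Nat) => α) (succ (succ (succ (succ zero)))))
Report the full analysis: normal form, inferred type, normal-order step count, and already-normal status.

reduced normal form:
  refl (Vec Nat (succ (succ zero)) -> Nat -> Nat) (fun (u : Vec Nat (succ (succ zero))) => fun (v : Nat) => succ (succ (succ (succ zero))))
type:
  Eq (Vec Nat (succ (succ zero)) -> Nat -> Nat) (fun (u : Vec Nat (succ (succ zero))) => fun (v : Nat) => succ (succ (succ (succ zero)))) (fun (x : Vec Nat (succ (succ zero))) => fun (ω : Nat) => succ (succ (succ (succ zero))))
normal-order step count: 14
already normal: no
first contracted redex: an elimNat iota-redex


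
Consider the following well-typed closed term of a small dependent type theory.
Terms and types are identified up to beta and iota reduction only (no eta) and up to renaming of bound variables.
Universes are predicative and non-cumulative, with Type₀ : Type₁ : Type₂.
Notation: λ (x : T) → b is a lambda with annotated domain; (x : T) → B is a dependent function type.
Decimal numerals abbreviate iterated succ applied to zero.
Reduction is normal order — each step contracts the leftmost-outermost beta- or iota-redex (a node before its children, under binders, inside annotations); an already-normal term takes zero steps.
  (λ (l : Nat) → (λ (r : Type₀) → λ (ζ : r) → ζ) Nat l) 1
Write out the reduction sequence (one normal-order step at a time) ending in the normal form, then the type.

normal-order reduction:
  (λ (l : Nat) → (λ (r : Type₀) → λ (ζ : r) → ζ) Nat l) 1
  ~> (λ (l : Type₀) → λ (r : l) → r) Nat 1
  ~> (λ (l : Nat) → l) 1
  ~> 1
inferred type:
  Nat


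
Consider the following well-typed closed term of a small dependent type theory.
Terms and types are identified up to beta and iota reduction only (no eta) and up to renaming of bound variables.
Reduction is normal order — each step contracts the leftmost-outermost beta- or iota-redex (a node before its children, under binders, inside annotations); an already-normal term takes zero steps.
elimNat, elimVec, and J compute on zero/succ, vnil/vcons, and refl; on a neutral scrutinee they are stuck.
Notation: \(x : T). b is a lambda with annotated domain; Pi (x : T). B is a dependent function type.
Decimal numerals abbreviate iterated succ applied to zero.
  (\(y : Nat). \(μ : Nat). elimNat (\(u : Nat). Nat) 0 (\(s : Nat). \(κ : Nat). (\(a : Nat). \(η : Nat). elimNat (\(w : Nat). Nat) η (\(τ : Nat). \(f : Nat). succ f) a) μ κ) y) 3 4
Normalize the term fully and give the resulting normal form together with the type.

normal form:
  12
inferred type:
  Nat


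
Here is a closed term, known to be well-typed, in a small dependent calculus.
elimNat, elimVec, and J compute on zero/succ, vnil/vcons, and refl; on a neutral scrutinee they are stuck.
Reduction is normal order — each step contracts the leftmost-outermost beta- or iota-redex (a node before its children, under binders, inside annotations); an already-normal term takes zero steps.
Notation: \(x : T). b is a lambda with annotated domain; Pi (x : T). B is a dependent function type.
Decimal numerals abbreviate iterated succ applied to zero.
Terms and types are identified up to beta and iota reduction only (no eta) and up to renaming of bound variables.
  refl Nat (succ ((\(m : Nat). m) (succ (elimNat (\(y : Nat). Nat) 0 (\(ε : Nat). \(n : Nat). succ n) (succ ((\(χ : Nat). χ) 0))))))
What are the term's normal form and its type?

reduced normal form:
  refl Nat 3
inferred type:
  Eq Nat 3 3
observation: 6 normal-order steps separate the term from its normal form.


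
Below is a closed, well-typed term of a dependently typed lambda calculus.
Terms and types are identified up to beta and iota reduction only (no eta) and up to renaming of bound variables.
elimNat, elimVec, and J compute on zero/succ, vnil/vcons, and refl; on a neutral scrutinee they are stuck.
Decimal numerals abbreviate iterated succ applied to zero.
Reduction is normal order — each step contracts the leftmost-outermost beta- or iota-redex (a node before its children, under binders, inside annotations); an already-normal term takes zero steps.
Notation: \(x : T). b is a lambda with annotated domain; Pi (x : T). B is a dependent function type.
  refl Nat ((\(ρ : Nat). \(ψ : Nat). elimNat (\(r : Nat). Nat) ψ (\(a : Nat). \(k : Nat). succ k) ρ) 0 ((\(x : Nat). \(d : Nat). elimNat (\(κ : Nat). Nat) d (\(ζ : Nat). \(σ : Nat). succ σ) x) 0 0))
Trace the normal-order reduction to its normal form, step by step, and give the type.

normal-order reduction sequence:
  refl Nat ((\(ρ : Nat). \(ψ : Nat). elimNat (\(r : Nat). Nat) ψ (\(a : Nat). \(k : Nat). succ k) ρ) 0 ((\(x : Nat). \(d : Nat). elimNat (\(κ : Nat). Nat) d (\(ζ : Nat). \(σ : Nat). succ σ) x) 0 0))
  ~> refl Nat ((\(ρ : Nat). elimNat (\(ψ : Nat). Nat) ρ (\(r : Nat). \(a : Nat). succ a) 0) ((\(k : Nat). \(x : Nat). elimNat (\(d : Nat). Nat) x (\(κ : Nat). \(ζ : Nat). succ ζ) k) 0 0))
  ~> refl Nat (elimNat (\(ρ : Nat). Nat) ((\(ψ : Nat). \(r : Nat). elimNat (\(a : Nat). Nat) r (\(k : Nat). \(x : Nat). succ x) ψ) 0 0) (\(d : Nat). \(κ : Nat). succ κ) 0)
  ~> refl Nat ((\(ρ : Nat). \(ψ : Nat). elimNat (\(r : Nat). Nat) ψ (\(a : Nat). \(k : Nat). succ k) ρ) 0 0)
  ~> refl Nat ((\(ρ : Nat). elimNat (\(ψ : Nat). Nat) ρ (\(r : Nat). \(a : Nat). succ a) 0) 0)
  ~> refl Nat (elimNat (\(ρ : Nat). Nat) 0 (\(ψ : Nat). \(r : Nat). succ r) 0)
  ~> refl Nat 0
inferred type:
  Eq Nat 0 0


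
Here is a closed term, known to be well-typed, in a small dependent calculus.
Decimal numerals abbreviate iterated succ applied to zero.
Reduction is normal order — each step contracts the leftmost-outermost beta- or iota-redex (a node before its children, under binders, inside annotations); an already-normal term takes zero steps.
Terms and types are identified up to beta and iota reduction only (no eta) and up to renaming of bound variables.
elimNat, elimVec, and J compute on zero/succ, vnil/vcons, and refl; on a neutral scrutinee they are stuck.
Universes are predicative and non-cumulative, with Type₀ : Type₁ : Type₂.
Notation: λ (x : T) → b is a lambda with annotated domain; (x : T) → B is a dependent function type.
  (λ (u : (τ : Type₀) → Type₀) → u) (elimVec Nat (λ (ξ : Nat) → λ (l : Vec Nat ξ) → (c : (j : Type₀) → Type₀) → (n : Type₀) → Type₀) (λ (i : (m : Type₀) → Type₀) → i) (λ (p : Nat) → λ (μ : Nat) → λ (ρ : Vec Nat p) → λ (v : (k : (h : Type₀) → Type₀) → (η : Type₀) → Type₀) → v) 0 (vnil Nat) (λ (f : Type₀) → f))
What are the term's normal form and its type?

normal form:
  λ (u : Type₀) → u
type:
  (u : Type₀) → Type₀
observation: 3 normal-order steps normalize the term, beginning with a beta-redex.


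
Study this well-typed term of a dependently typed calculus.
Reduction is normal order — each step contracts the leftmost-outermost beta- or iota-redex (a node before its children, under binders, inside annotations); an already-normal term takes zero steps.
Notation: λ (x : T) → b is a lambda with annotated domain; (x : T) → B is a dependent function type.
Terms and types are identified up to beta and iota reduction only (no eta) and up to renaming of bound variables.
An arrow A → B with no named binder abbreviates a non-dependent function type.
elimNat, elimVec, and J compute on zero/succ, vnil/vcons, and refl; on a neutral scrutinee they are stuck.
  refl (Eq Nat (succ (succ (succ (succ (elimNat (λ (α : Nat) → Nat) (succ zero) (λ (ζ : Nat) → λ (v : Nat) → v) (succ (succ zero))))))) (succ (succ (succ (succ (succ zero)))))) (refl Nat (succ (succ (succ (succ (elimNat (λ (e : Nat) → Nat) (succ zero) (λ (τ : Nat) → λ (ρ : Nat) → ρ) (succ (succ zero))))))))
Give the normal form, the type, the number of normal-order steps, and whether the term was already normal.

normal form:
  refl (Eq Nat (succ (succ (succ (succ (succ zero))))) (succ (succ (succ (succ (succ zero)))))) (refl Nat (succ (succ (succ (succ (succ zero))))))
type:
  Eq (Eq Nat (succ (succ (succ (succ (succ zero))))) (succ (succ (succ (succ (succ zero)))))) (refl Nat (succ (succ (succ (succ (succ zero)))))) (refl Nat (succ (succ (succ (succ (succ zero))))))
normal-order step count: 14
started in normal form: no
first contracted redex: an elimNat iota-redex


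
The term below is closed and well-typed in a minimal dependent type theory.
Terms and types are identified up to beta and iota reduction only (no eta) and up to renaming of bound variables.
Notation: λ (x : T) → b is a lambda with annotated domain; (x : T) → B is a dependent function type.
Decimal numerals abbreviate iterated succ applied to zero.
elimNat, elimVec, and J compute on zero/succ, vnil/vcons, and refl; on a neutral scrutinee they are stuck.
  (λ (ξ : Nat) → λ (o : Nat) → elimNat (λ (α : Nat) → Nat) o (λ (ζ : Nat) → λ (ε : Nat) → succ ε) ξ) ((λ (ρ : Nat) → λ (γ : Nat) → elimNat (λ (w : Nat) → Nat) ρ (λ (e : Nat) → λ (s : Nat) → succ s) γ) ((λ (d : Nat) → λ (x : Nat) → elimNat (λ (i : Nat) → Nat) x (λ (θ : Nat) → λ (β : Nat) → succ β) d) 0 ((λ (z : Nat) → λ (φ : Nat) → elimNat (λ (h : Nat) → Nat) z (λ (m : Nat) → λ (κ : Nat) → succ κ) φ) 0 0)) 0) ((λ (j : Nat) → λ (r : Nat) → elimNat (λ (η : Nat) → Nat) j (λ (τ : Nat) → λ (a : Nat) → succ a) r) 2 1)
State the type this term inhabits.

the term's type:
  Nat


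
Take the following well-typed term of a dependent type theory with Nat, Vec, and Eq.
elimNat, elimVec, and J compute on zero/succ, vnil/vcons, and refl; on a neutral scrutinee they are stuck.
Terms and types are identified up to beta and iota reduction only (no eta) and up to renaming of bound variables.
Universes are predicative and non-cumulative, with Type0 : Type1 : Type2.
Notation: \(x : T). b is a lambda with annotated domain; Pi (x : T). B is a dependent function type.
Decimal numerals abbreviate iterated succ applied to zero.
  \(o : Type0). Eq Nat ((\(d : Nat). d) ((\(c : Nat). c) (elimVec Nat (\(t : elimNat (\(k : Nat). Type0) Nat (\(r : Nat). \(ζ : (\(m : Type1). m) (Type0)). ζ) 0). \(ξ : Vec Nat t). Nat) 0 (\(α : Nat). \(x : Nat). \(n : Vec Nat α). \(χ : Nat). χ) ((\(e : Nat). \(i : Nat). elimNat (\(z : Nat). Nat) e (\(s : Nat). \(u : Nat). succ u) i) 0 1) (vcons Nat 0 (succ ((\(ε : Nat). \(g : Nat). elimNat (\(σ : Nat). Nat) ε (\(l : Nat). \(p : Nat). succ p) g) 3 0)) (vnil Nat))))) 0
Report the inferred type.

the term's type:
  Pi (o : Type0). Type0


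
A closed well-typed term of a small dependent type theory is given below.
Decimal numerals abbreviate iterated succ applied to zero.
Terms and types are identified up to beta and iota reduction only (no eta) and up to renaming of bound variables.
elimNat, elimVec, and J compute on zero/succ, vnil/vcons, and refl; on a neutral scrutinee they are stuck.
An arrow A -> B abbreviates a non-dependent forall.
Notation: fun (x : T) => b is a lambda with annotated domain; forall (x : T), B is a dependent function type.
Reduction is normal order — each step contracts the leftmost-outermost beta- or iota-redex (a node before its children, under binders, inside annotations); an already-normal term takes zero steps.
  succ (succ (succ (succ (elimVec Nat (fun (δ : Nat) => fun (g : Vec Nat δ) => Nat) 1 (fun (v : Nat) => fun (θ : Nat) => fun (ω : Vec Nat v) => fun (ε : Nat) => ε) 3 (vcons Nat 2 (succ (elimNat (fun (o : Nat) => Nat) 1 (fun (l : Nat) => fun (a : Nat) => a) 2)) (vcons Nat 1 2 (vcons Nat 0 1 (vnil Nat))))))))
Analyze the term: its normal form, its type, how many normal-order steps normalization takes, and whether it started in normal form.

reduced normal form:
  5
the term's type:
  Nat
normal-order step count: 16
started in normal form: no
first redex: an elimVec iota-redex
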